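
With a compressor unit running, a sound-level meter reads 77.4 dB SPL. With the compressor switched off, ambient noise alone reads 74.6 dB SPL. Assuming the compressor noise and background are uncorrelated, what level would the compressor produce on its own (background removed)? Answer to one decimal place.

74.2 dB SPL

Subtract intensities: L_src = 10·log₁₀(10^(L_total/10) − 10^(L_bg/10)).
L_src = 10·log₁₀(10^(77.4/10) − 10^(74.6/10)) = 10·log₁₀(26110000) = 74.2 dB SPL.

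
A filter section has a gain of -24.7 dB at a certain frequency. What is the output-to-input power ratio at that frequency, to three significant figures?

0.00339

Power ratio = 10^(dB/10).
10^(-24.7/10) = 10^(-2.470) = 0.00339.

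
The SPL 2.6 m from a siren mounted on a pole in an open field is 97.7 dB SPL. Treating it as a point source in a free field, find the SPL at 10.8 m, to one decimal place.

Free-field point source: level drops by 20·log₁₀ of the distance ratio.
ΔL = −20·log₁₀(10.8/2.6) = -12.37 dB, so L₂ = 97.7 + (-12.37) = 85.3 dB SPL.

85.3 dB SPL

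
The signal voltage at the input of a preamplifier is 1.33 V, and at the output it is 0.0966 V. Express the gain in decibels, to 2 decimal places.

-22.78 dB

For a voltage ratio, dB = 20·log₁₀(V₂/V₁).
20·log₁₀(0.0966/1.33) = 20·log₁₀(0.07263) = -22.78 dB.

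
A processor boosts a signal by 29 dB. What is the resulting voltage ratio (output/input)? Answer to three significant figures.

Voltage ratio = 10^(dB/20).
10^(29/20) = 10^(1.450) = 28.2.

28.2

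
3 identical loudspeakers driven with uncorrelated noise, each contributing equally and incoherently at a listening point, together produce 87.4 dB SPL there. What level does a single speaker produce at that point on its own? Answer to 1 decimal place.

3 equal incoherent sources add 10·log₁₀(3) = 4.77 dB over one source.
L_one = 87.4 − 4.77 = 82.6 dB SPL.

82.6 dB SPL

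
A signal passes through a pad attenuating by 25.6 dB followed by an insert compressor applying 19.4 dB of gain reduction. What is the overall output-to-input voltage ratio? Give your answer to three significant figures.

Net gain = (−25.6) + (−19.4) = -45.0 dB.
Voltage ratio = 10^(-45.0/20) = 0.00562.

0.00562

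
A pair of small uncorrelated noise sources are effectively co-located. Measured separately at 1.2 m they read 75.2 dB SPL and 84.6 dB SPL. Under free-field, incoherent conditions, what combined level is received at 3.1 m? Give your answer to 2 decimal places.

Combined at 1.2 m: 10·log₁₀(10^(75.2/10)+10^(84.6/10)) = 85.072 dB SPL.
Then apply −20·log₁₀(3.1/1.2) = -8.244 dB → 76.83 dB SPL.

76.83 dB SPL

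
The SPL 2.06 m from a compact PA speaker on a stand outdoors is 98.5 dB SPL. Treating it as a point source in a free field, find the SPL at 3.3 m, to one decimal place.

Free-field point source: level drops by 20·log₁₀ of the distance ratio.
ΔL = −20·log₁₀(3.3/2.06) = -4.09 dB, so L₂ = 98.5 + (-4.09) = 94.4 dB SPL.

94.4 dB SPL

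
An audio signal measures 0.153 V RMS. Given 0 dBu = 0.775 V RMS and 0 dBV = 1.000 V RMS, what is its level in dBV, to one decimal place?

-16.3 dBV

dBV = 20·log₁₀(V / 1.000 V).
20·log₁₀(0.153/1.000) = -16.3 dBV.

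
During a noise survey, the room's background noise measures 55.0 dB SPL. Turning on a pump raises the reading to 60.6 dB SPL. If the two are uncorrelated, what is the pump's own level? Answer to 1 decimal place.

Subtract intensities: L_src = 10·log₁₀(10^(L_total/10) − 10^(L_bg/10)).
L_src = 10·log₁₀(10^(60.6/10) − 10^(55.0/10)) = 10·log₁₀(831900) = 59.2 dB SPL.

59.2 dB SPL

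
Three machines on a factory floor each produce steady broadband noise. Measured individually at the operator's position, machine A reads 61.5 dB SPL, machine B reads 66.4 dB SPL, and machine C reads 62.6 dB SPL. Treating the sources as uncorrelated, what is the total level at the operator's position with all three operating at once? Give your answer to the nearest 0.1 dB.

68.8 dB SPL

Incoherent sources sum as intensities:
L_total = 10·log₁₀(10^(61.5/10) + 10^(66.4/10) + 10^(62.6/10)) = 10·log₁₀(7597000) = 68.8 dB SPL.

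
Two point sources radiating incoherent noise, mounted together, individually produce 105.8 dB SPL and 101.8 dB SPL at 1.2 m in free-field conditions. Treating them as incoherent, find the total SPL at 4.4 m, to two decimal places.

95.97 dB SPL

Combined at 1.2 m: 10·log₁₀(10^(105.8/10)+10^(101.8/10)) = 107.255 dB SPL.
Then apply −20·log₁₀(4.4/1.2) = -11.285 dB → 95.97 dB SPL.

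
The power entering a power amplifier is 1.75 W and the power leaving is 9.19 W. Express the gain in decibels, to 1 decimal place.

For a power ratio, dB = 10·log₁₀(P₂/P₁).
10·log₁₀(9.19/1.75) = 10·log₁₀(5.251) = 7.2 dB.

7.2 dB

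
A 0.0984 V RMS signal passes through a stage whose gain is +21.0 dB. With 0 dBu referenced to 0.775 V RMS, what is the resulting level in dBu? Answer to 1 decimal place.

+3.1 dBu

Input level: 20·log₁₀(0.0984/0.775) = -17.93 dBu.
Output: -17.93 + 21.0 = +3.1 dBu.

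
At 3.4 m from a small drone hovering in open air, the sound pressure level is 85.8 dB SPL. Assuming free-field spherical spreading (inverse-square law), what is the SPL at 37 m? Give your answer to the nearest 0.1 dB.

For a point source in a free field, ΔL = −20·log₁₀(d₂/d₁).
ΔL = −20·log₁₀(37/3.4) = -20.73 dB, so L₂ = 85.8 + (-20.73) = 65.1 dB SPL.

65.1 dB SPL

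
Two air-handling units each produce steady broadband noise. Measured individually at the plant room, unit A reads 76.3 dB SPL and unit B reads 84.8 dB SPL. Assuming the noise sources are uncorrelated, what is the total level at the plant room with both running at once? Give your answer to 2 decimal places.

Add the sources as powers (linear), then convert back to dB:
L_total = 10·log₁₀(10^(76.3/10) + 10^(84.8/10)) = 10·log₁₀(344700000) = 85.37 dB SPL.

85.37 dB SPL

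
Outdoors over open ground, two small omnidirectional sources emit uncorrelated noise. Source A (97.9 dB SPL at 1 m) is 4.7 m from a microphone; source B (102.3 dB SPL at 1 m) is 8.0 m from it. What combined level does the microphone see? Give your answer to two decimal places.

87.36 dB SPL

At the listener: L_A = 97.9 − 20·log₁₀(4.7) = 84.458 dB; L_B = 102.3 − 20·log₁₀(8.0) = 84.238 dB.
Combined: 10·log₁₀(10^(84.458/10)+10^(84.238/10)) = 87.36 dB SPL.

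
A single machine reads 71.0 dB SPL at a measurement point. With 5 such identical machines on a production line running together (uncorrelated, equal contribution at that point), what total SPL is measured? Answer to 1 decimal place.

78.0 dB SPL

5 equal incoherent sources raise the level by 10·log₁₀(5) = 6.99 dB.
L_total = 71.0 + 6.99 = 78.0 dB SPL.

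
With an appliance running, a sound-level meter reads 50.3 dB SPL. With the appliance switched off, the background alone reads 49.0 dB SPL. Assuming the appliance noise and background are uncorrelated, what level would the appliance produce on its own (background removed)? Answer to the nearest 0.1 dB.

Subtract intensities: L_src = 10·log₁₀(10^(L_total/10) − 10^(L_bg/10)).
L_src = 10·log₁₀(10^(50.3/10) − 10^(49.0/10)) = 10·log₁₀(27720) = 44.4 dB SPL.

44.4 dB SPL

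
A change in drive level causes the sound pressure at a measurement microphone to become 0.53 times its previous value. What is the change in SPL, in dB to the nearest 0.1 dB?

-5.5 dB

Sound pressure is an amplitude quantity: ΔL = 20·log₁₀(p₂/p₁).
20·log₁₀(0.53) = -5.5 dB.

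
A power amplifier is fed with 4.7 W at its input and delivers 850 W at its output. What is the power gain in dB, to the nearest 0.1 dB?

Power ratio → dB uses the 10·log₁₀ form:
10·log₁₀(850/4.7) = 10·log₁₀(180.9) = 22.6 dB.

22.6 dB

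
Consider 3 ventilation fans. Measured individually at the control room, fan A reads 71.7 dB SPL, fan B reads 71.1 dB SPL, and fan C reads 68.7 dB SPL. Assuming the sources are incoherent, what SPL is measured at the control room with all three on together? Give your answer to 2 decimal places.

Uncorrelated sources add in intensity (power), not in dB.
L_total = 10·log₁₀(10^(71.7/10) + 10^(71.1/10) + 10^(68.7/10)) = 10·log₁₀(35090000) = 75.45 dB SPL.

75.45 dB SPL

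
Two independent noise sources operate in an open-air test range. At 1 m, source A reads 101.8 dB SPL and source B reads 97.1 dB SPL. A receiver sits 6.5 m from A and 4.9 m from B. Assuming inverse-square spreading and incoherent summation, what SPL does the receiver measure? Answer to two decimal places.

At the listener: L_A = 101.8 − 20·log₁₀(6.5) = 85.542 dB; L_B = 97.1 − 20·log₁₀(4.9) = 83.296 dB.
Combined: 10·log₁₀(10^(85.542/10)+10^(83.296/10)) = 87.57 dB SPL.

87.57 dB SPL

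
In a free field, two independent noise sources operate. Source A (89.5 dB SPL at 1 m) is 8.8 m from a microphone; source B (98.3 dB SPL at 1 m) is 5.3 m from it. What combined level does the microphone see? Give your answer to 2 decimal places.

84.02 dB SPL

At the listener: L_A = 89.5 − 20·log₁₀(8.8) = 70.610 dB; L_B = 98.3 − 20·log₁₀(5.3) = 83.814 dB.
Combined: 10·log₁₀(10^(70.610/10)+10^(83.814/10)) = 84.02 dB SPL.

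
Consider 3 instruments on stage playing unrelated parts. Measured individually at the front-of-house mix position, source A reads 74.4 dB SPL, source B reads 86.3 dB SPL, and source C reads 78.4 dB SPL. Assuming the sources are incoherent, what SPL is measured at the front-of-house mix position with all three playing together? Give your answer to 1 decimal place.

Incoherent sources sum as intensities:
L_total = 10·log₁₀(10^(74.4/10) + 10^(86.3/10) + 10^(78.4/10)) = 10·log₁₀(523300000) = 87.2 dB SPL.

87.2 dB SPL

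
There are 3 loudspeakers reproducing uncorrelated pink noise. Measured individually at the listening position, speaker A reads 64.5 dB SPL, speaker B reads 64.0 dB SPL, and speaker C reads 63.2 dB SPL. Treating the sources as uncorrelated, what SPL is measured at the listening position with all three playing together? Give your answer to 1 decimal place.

68.7 dB SPL

Uncorrelated sources add in intensity (power), not in dB.
L_total = 10·log₁₀(10^(64.5/10) + 10^(64.0/10) + 10^(63.2/10)) = 10·log₁₀(7420000) = 68.7 dB SPL.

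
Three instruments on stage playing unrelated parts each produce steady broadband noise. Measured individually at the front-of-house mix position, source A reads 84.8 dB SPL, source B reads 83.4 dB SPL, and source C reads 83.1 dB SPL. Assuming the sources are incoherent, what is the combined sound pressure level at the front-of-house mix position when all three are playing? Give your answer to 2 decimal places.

Uncorrelated sources add in intensity (power), not in dB.
L_total = 10·log₁₀(10^(84.8/10) + 10^(83.4/10) + 10^(83.1/10)) = 10·log₁₀(724900000) = 88.60 dB SPL.

88.60 dB SPL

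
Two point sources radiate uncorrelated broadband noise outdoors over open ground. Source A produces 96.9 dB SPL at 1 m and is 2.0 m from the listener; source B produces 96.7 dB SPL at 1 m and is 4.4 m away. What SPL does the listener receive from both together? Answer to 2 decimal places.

91.66 dB SPL

At the listener: L_A = 96.9 − 20·log₁₀(2.0) = 90.879 dB; L_B = 96.7 − 20·log₁₀(4.4) = 83.831 dB.
Combined: 10·log₁₀(10^(90.879/10)+10^(83.831/10)) = 91.66 dB SPL.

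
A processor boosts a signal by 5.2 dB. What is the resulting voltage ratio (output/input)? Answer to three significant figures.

Voltage ratio = 10^(dB/20).
10^(5.2/20) = 10^(0.2600) = 1.82.

1.82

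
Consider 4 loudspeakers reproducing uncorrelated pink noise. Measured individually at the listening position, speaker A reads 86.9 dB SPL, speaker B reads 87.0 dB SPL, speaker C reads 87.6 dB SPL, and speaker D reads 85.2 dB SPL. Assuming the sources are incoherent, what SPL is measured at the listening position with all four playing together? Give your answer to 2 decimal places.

92.78 dB SPL

Uncorrelated sources add in intensity (power), not in dB.
L_total = 10·log₁₀(10^(86.9/10) + 10^(87.0/10) + 10^(87.6/10) + 10^(85.2/10)) = 10·log₁₀(1898000000) = 92.78 dB SPL.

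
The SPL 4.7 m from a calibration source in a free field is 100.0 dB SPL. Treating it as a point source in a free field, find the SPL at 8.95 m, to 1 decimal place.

Inverse-square spreading gives ΔL = −20·log₁₀(d₂/d₁).
ΔL = −20·log₁₀(8.95/4.7) = -5.59 dB, so L₂ = 100.0 + (-5.59) = 94.4 dB SPL.

94.4 dB SPL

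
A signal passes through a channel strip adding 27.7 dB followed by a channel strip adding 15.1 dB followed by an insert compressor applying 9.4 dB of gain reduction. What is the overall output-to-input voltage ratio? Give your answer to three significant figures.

Net gain = 27.7 + 15.1 + (−9.4) = 33.4 dB.
Voltage ratio = 10^(33.4/20) = 46.8.

46.8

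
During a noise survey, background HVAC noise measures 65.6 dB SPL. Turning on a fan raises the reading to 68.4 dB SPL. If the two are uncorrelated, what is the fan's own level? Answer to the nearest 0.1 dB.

65.2 dB SPL

Subtract intensities: L_src = 10·log₁₀(10^(L_total/10) − 10^(L_bg/10)).
L_src = 10·log₁₀(10^(68.4/10) − 10^(65.6/10)) = 10·log₁₀(3288000) = 65.2 dB SPL.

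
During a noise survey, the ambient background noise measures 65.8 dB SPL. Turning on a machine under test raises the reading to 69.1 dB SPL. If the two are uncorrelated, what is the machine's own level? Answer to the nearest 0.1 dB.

66.4 dB SPL

Remove the background by subtracting linear intensities:
L_src = 10·log₁₀(10^(69.1/10) − 10^(65.8/10)) = 10·log₁₀(4326000) = 66.4 dB SPL.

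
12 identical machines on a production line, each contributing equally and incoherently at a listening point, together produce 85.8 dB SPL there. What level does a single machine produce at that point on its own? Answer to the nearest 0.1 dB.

75.0 dB SPL

12 equal incoherent sources add 10·log₁₀(12) = 10.79 dB over one source.
L_one = 85.8 − 10.79 = 75.0 dB SPL.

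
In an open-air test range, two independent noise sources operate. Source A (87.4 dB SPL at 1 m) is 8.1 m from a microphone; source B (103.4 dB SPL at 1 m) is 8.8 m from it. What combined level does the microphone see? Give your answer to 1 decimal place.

At the listener: L_A = 87.4 − 20·log₁₀(8.1) = 69.23 dB; L_B = 103.4 − 20·log₁₀(8.8) = 84.51 dB.
Combined: 10·log₁₀(10^(69.23/10)+10^(84.51/10)) = 84.6 dB SPL.

84.6 dB SPL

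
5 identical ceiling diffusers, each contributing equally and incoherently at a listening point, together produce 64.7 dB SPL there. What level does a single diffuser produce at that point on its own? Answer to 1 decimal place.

5 equal incoherent sources add 10·log₁₀(5) = 6.99 dB over one source.
L_one = 64.7 − 6.99 = 57.7 dB SPL.

57.7 dB SPL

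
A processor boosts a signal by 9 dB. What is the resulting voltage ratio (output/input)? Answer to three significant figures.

2.82

Voltage ratio = 10^(dB/20).
10^(9/20) = 10^(0.4500) = 2.82.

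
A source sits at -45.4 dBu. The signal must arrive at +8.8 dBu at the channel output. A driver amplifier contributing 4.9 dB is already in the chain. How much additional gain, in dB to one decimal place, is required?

49.3 dB

The required make-up gain is the shortfall in the dB sum.
G = +8.8 − (-45.4) − 4.9 = 49.3 dB.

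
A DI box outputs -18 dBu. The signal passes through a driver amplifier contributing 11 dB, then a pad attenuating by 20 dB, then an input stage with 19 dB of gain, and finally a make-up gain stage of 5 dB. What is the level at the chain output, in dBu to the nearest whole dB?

Cascaded gains and losses add directly in dB.
-18 + 11 − 20 + 19 + 5 = -3 dBu.

-3 dBu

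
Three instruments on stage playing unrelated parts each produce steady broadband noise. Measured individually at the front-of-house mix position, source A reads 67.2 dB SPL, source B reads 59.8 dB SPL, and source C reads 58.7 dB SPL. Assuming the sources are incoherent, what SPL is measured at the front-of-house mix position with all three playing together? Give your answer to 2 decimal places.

68.42 dB SPL

Add the sources as powers (linear), then convert back to dB:
L_total = 10·log₁₀(10^(67.2/10) + 10^(59.8/10) + 10^(58.7/10)) = 10·log₁₀(6944000) = 68.42 dB SPL.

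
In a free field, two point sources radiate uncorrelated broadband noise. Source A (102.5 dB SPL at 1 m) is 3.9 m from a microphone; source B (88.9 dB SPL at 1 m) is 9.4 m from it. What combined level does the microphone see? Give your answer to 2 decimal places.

90.71 dB SPL

At the listener: L_A = 102.5 − 20·log₁₀(3.9) = 90.679 dB; L_B = 88.9 − 20·log₁₀(9.4) = 69.437 dB.
Combined: 10·log₁₀(10^(90.679/10)+10^(69.437/10)) = 90.71 dB SPL.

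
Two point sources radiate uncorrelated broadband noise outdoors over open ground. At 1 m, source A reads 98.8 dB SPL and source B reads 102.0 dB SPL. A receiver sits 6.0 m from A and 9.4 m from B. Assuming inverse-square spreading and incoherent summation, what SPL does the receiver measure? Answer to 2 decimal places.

At the listener: L_A = 98.8 − 20·log₁₀(6.0) = 83.237 dB; L_B = 102.0 − 20·log₁₀(9.4) = 82.537 dB.
Combined: 10·log₁₀(10^(83.237/10)+10^(82.537/10)) = 85.91 dB SPL.

85.91 dB SPL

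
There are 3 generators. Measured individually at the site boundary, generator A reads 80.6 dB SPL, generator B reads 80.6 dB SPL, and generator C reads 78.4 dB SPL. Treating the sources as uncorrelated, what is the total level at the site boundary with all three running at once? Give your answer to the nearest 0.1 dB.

84.8 dB SPL

Uncorrelated sources add in intensity (power), not in dB.
L_total = 10·log₁₀(10^(80.6/10) + 10^(80.6/10) + 10^(78.4/10)) = 10·log₁₀(298800000) = 84.8 dB SPL.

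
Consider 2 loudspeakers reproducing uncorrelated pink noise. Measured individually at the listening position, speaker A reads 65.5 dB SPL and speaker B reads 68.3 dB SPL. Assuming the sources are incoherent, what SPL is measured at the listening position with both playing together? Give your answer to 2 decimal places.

70.13 dB SPL

Uncorrelated sources add in intensity (power), not in dB.
L_total = 10·log₁₀(10^(65.5/10) + 10^(68.3/10)) = 10·log₁₀(10310000) = 70.13 dB SPL.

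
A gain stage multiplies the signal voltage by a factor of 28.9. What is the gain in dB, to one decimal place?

29.2 dB

Voltage ratio → dB uses the 20·log₁₀ form:
20·log₁₀(28.9) = 29.2 dB.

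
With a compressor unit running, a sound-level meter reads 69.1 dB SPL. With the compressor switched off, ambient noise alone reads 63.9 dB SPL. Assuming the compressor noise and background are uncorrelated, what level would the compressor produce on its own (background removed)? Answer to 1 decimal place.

67.5 dB SPL

Remove the background by subtracting linear intensities:
L_src = 10·log₁₀(10^(69.1/10) − 10^(63.9/10)) = 10·log₁₀(5674000) = 67.5 dB SPL.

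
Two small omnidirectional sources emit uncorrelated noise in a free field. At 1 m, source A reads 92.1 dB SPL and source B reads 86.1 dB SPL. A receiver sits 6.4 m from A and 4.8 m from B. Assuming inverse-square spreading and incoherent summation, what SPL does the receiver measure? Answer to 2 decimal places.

At the listener: L_A = 92.1 − 20·log₁₀(6.4) = 75.976 dB; L_B = 86.1 − 20·log₁₀(4.8) = 72.475 dB.
Combined: 10·log₁₀(10^(75.976/10)+10^(72.475/10)) = 77.58 dB SPL.

77.58 dB SPL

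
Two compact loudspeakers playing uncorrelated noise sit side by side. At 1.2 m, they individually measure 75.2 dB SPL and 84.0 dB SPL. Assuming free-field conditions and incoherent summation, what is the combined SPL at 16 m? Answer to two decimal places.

Combined at 1.2 m: 10·log₁₀(10^(75.2/10)+10^(84.0/10)) = 84.538 dB SPL.
Then apply −20·log₁₀(16/1.2) = -22.499 dB → 62.04 dB SPL.

62.04 dB SPL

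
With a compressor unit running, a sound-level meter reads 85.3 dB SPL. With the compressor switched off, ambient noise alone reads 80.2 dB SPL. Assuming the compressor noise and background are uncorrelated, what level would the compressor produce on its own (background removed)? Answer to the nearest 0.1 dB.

Remove the background by subtracting linear intensities:
L_src = 10·log₁₀(10^(85.3/10) − 10^(80.2/10)) = 10·log₁₀(234100000) = 83.7 dB SPL.

83.7 dB SPL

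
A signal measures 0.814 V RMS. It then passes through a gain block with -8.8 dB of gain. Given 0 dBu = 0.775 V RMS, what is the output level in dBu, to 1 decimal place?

-8.4 dBu

Input level: 20·log₁₀(0.814/0.775) = 0.43 dBu.
Output: 0.43 − 8.8 = -8.4 dBu.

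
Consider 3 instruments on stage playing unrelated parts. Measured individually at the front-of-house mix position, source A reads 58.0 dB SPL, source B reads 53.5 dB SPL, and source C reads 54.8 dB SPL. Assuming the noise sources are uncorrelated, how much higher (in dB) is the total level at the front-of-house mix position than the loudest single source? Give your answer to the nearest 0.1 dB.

Add the sources as powers (linear), then convert back to dB:
L_total = 10·log₁₀(10^(58.0/10) + 10^(53.5/10) + 10^(54.8/10)) = 60.63 dB SPL.
Excess over the loudest (58.0 dB): 60.63 − 58.0 = 2.6 dB.

2.6 dB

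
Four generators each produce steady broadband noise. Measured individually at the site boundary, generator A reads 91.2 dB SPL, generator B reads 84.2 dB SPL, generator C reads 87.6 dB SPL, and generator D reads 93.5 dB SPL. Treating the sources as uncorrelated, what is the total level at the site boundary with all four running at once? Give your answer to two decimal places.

96.43 dB SPL

Add the sources as powers (linear), then convert back to dB:
L_total = 10·log₁₀(10^(91.2/10) + 10^(84.2/10) + 10^(87.6/10) + 10^(93.5/10)) = 10·log₁₀(4395000000) = 96.43 dB SPL.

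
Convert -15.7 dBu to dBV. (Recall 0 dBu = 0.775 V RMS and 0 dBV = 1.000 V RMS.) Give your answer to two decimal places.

-17.91 dBV

The offset between the scales is 20·log₁₀(0.775/1.000) = −2.214 dB.
So dBV = -15.7 − 2.214 = -17.91 dBV.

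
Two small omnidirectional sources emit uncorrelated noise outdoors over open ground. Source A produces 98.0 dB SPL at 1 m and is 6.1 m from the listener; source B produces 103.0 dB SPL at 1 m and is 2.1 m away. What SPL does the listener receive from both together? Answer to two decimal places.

At the listener: L_A = 98.0 − 20·log₁₀(6.1) = 82.293 dB; L_B = 103.0 − 20·log₁₀(2.1) = 96.556 dB.
Combined: 10·log₁₀(10^(82.293/10)+10^(96.556/10)) = 96.72 dB SPL.

96.72 dB SPL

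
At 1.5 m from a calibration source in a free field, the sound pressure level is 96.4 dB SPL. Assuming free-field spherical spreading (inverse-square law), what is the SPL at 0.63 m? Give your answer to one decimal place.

103.9 dB SPL

For a point source in a free field, ΔL = −20·log₁₀(d₂/d₁).
ΔL = −20·log₁₀(0.63/1.5) = 7.54 dB, so L₂ = 96.4 + (7.54) = 103.9 dB SPL.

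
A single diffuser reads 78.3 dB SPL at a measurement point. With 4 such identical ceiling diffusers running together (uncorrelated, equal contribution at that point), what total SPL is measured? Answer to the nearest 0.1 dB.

4 equal incoherent sources raise the level by 10·log₁₀(4) = 6.02 dB.
L_total = 78.3 + 6.02 = 84.3 dB SPL.

84.3 dB SPL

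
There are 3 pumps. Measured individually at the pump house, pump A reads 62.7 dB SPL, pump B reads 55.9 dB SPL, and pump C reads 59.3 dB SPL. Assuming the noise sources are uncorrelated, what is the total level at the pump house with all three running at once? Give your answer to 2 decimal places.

64.92 dB SPL

Uncorrelated sources add in intensity (power), not in dB.
L_total = 10·log₁₀(10^(62.7/10) + 10^(55.9/10) + 10^(59.3/10)) = 10·log₁₀(3102000) = 64.92 dB SPL.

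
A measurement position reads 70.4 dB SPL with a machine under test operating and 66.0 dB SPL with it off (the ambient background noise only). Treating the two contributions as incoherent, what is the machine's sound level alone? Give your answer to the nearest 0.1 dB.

Remove the background by subtracting linear intensities:
L_src = 10·log₁₀(10^(70.4/10) − 10^(66.0/10)) = 10·log₁₀(6984000) = 68.4 dB SPL.

68.4 dB SPL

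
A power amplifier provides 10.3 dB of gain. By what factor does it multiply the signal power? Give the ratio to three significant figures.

10.7

Power ratio = 10^(dB/10).
10^(10.3/10) = 10^(1.030) = 10.7.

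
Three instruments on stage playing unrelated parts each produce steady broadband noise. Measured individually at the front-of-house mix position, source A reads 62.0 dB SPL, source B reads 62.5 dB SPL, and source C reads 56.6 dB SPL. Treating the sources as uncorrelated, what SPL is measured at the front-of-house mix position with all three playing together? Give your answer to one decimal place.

65.8 dB SPL

Uncorrelated sources add in intensity (power), not in dB.
L_total = 10·log₁₀(10^(62.0/10) + 10^(62.5/10) + 10^(56.6/10)) = 10·log₁₀(3820000) = 65.8 dB SPL.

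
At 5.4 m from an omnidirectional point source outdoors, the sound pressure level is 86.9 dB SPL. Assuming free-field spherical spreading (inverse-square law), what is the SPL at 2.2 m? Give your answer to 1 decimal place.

94.7 dB SPL

For a point source in a free field, ΔL = −20·log₁₀(d₂/d₁).
ΔL = −20·log₁₀(2.2/5.4) = 7.80 dB, so L₂ = 86.9 + (7.80) = 94.7 dB SPL.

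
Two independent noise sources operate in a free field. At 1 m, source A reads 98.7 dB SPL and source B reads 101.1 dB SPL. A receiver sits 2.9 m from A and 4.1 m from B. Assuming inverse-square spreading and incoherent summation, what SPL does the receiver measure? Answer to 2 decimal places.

92.17 dB SPL

At the listener: L_A = 98.7 − 20·log₁₀(2.9) = 89.452 dB; L_B = 101.1 − 20·log₁₀(4.1) = 88.844 dB.
Combined: 10·log₁₀(10^(89.452/10)+10^(88.844/10)) = 92.17 dB SPL.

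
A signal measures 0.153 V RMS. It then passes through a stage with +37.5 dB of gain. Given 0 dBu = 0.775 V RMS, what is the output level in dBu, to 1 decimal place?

+23.4 dBu

Input level: 20·log₁₀(0.153/0.775) = -14.09 dBu.
Output: -14.09 + 37.5 = +23.4 dBu.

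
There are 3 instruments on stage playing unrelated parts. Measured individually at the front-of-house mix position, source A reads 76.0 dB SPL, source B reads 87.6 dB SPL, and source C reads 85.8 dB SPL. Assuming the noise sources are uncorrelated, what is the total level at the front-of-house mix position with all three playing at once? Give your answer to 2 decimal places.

89.98 dB SPL

Uncorrelated sources add in intensity (power), not in dB.
L_total = 10·log₁₀(10^(76.0/10) + 10^(87.6/10) + 10^(85.8/10)) = 10·log₁₀(995400000) = 89.98 dB SPL.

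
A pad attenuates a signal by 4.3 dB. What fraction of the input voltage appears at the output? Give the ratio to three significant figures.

Voltage ratio = 10^(dB/20).
10^(-4.3/20) = 10^(-0.2150) = 0.610.

0.610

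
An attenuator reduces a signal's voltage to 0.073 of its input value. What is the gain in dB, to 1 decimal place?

-22.7 dB

Voltage ratio → dB uses the 20·log₁₀ form:
20·log₁₀(0.073) = -22.7 dB.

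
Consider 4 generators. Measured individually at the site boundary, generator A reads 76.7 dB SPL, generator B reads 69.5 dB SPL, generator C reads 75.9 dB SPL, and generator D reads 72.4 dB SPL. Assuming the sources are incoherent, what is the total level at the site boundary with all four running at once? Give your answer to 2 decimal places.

80.49 dB SPL

Uncorrelated sources add in intensity (power), not in dB.
L_total = 10·log₁₀(10^(76.7/10) + 10^(69.5/10) + 10^(75.9/10) + 10^(72.4/10)) = 10·log₁₀(112000000) = 80.49 dB SPL.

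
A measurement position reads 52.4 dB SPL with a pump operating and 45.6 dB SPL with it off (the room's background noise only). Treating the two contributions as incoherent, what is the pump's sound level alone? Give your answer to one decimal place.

Background correction is a power subtraction:
L_src = 10·log₁₀(10^(52.4/10) − 10^(45.6/10)) = 10·log₁₀(137500) = 51.4 dB SPL.

51.4 dB SPL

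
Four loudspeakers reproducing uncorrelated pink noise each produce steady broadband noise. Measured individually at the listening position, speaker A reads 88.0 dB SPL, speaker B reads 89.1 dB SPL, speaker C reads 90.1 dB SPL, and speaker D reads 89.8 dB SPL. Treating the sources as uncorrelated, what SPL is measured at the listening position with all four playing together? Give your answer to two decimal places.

95.34 dB SPL

Add the sources as powers (linear), then convert back to dB:
L_total = 10·log₁₀(10^(88.0/10) + 10^(89.1/10) + 10^(90.1/10) + 10^(89.8/10)) = 10·log₁₀(3422000000) = 95.34 dB SPL.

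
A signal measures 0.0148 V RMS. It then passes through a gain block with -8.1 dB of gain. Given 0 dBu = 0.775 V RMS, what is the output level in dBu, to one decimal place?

Input level: 20·log₁₀(0.0148/0.775) = -34.38 dBu.
Output: -34.38 − 8.1 = -42.5 dBu.

-42.5 dBu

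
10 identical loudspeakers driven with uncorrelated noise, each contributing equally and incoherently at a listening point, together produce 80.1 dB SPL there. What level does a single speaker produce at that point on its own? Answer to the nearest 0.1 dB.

70.1 dB SPL

10 equal incoherent sources add 10·log₁₀(10) = 10.00 dB over one source.
L_one = 80.1 − 10.00 = 70.1 dB SPL.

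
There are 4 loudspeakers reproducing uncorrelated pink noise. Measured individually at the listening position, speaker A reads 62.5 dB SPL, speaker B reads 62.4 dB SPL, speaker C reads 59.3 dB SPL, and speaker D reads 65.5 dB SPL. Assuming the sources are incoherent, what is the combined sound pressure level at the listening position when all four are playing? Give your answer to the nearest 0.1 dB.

Incoherent sources sum as intensities:
L_total = 10·log₁₀(10^(62.5/10) + 10^(62.4/10) + 10^(59.3/10) + 10^(65.5/10)) = 10·log₁₀(7915000) = 69.0 dB SPL.

69.0 dB SPL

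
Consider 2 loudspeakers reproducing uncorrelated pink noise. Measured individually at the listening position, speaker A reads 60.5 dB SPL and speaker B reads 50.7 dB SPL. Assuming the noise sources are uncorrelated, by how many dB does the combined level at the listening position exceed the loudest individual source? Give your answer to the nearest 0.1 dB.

0.4 dB

Incoherent sources sum as intensities:
L_total = 10·log₁₀(10^(60.5/10) + 10^(50.7/10)) = 60.93 dB SPL.
Excess over the loudest (60.5 dB): 60.93 − 60.5 = 0.4 dB.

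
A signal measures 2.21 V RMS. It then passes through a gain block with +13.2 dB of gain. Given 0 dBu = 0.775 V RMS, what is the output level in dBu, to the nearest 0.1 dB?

Input level: 20·log₁₀(2.21/0.775) = 9.10 dBu.
Output: 9.10 + 13.2 = +22.3 dBu.

+22.3 dBu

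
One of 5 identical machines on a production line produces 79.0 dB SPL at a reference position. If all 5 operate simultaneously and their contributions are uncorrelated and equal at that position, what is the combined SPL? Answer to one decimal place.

86.0 dB SPL

5 equal incoherent sources raise the level by 10·log₁₀(5) = 6.99 dB.
L_total = 79.0 + 6.99 = 86.0 dB SPL.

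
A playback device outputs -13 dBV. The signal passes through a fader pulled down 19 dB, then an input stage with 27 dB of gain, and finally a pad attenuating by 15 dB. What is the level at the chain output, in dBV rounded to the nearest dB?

-20 dBV

Gain stages sum in dB:
-13 − 19 + 27 − 15 = -20 dBV.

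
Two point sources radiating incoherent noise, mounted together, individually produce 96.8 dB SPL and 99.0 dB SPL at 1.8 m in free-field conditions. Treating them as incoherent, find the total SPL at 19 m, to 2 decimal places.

Combined at 1.8 m: 10·log₁₀(10^(96.8/10)+10^(99.0/10)) = 101.048 dB SPL.
Then apply −20·log₁₀(19/1.8) = -20.470 dB → 80.58 dB SPL.

80.58 dB SPL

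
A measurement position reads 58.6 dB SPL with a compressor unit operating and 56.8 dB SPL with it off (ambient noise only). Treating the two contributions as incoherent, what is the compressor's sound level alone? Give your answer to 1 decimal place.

Remove the background by subtracting linear intensities:
L_src = 10·log₁₀(10^(58.6/10) − 10^(56.8/10)) = 10·log₁₀(245800) = 53.9 dB SPL.

53.9 dB SPL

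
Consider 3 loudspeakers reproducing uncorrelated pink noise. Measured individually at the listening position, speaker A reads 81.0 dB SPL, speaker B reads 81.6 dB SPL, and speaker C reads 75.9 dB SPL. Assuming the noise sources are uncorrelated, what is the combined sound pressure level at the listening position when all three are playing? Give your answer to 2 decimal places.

Add the sources as powers (linear), then convert back to dB:
L_total = 10·log₁₀(10^(81.0/10) + 10^(81.6/10) + 10^(75.9/10)) = 10·log₁₀(309300000) = 84.90 dB SPL.

84.90 dB SPL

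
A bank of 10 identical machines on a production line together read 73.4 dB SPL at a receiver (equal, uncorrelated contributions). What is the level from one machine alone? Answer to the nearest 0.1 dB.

63.4 dB SPL

10 equal incoherent sources add 10·log₁₀(10) = 10.00 dB over one source.
L_one = 73.4 − 10.00 = 63.4 dB SPL.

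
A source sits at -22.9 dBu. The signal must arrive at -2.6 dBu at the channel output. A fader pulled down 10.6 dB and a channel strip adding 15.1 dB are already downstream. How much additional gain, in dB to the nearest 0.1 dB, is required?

The required make-up gain is the shortfall in the dB sum.
G = -2.6 − (-22.9) + 10.6 − 15.1 = 15.8 dB.

15.8 dB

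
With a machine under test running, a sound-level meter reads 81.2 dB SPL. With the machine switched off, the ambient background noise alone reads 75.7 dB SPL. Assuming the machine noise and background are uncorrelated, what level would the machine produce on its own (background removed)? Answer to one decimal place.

Background correction is a power subtraction:
L_src = 10·log₁₀(10^(81.2/10) − 10^(75.7/10)) = 10·log₁₀(94670000) = 79.8 dB SPL.

79.8 dB SPL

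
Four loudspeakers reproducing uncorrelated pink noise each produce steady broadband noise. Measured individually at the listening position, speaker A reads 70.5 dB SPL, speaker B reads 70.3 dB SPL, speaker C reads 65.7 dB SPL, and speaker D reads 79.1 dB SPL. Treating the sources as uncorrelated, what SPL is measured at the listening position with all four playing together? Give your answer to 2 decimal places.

80.29 dB SPL

Incoherent sources sum as intensities:
L_total = 10·log₁₀(10^(70.5/10) + 10^(70.3/10) + 10^(65.7/10) + 10^(79.1/10)) = 10·log₁₀(106900000) = 80.29 dB SPL.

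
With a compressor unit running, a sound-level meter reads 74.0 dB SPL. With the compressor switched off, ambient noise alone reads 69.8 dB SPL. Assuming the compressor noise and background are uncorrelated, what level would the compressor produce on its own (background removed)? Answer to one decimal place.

Subtract intensities: L_src = 10·log₁₀(10^(L_total/10) − 10^(L_bg/10)).
L_src = 10·log₁₀(10^(74.0/10) − 10^(69.8/10)) = 10·log₁₀(15570000) = 71.9 dB SPL.

71.9 dB SPL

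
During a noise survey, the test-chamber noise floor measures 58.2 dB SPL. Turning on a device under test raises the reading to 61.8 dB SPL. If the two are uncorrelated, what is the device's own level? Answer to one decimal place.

59.3 dB SPL

Subtract intensities: L_src = 10·log₁₀(10^(L_total/10) − 10^(L_bg/10)).
L_src = 10·log₁₀(10^(61.8/10) − 10^(58.2/10)) = 10·log₁₀(852900) = 59.3 dB SPL.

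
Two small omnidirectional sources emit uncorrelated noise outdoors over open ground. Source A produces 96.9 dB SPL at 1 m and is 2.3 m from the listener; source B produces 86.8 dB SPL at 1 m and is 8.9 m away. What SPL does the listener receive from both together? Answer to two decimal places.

89.69 dB SPL

At the listener: L_A = 96.9 − 20·log₁₀(2.3) = 89.665 dB; L_B = 86.8 − 20·log₁₀(8.9) = 67.812 dB.
Combined: 10·log₁₀(10^(89.665/10)+10^(67.812/10)) = 89.69 dB SPL.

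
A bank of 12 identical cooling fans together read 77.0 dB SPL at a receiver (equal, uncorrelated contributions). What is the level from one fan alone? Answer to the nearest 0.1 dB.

12 equal incoherent sources add 10·log₁₀(12) = 10.79 dB over one source.
L_one = 77.0 − 10.79 = 66.2 dB SPL.

66.2 dB SPL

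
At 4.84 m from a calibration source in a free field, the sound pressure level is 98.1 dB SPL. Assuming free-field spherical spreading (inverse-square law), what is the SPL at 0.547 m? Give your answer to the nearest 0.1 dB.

For a point source in a free field, ΔL = −20·log₁₀(d₂/d₁).
ΔL = −20·log₁₀(0.547/4.84) = 18.94 dB, so L₂ = 98.1 + (18.94) = 117.0 dB SPL.

117.0 dB SPL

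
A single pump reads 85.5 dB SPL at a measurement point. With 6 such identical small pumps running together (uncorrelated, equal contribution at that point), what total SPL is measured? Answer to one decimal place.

93.3 dB SPL

6 equal incoherent sources raise the level by 10·log₁₀(6) = 7.78 dB.
L_total = 85.5 + 7.78 = 93.3 dB SPL.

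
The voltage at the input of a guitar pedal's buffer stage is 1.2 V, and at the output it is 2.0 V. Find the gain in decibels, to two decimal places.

Voltage is an amplitude quantity, so gain = 20·log₁₀(V_out/V_in).
20·log₁₀(2.0/1.2) = 20·log₁₀(1.667) = 4.44 dB.

4.44 dB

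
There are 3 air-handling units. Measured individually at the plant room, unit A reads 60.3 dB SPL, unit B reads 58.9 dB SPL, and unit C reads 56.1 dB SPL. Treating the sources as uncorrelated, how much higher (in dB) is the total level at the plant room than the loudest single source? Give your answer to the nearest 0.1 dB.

Uncorrelated sources add in intensity (power), not in dB.
L_total = 10·log₁₀(10^(60.3/10) + 10^(58.9/10) + 10^(56.1/10)) = 63.53 dB SPL.
Excess over the loudest (60.3 dB): 63.53 − 60.3 = 3.2 dB.

3.2 dB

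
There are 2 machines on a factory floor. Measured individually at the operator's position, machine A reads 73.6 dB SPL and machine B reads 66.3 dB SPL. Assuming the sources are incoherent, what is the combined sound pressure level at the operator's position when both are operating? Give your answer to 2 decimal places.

74.34 dB SPL

Add the sources as powers (linear), then convert back to dB:
L_total = 10·log₁₀(10^(73.6/10) + 10^(66.3/10)) = 10·log₁₀(27170000) = 74.34 dB SPL.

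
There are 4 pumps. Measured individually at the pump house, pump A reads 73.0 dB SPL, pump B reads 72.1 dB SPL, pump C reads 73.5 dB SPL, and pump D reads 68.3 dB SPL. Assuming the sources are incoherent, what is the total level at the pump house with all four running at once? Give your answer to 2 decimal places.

Add the sources as powers (linear), then convert back to dB:
L_total = 10·log₁₀(10^(73.0/10) + 10^(72.1/10) + 10^(73.5/10) + 10^(68.3/10)) = 10·log₁₀(65320000) = 78.15 dB SPL.

78.15 dB SPL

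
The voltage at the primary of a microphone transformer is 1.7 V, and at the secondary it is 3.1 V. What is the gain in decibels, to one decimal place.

Voltage ratio → dB uses the 20·log₁₀ form:
20·log₁₀(3.1/1.7) = 20·log₁₀(1.824) = 5.2 dB.

5.2 dB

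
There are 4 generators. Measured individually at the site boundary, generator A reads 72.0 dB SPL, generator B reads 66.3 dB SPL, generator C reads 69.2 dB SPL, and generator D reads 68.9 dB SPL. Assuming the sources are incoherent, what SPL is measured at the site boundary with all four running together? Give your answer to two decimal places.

75.59 dB SPL

Uncorrelated sources add in intensity (power), not in dB.
L_total = 10·log₁₀(10^(72.0/10) + 10^(66.3/10) + 10^(69.2/10) + 10^(68.9/10)) = 10·log₁₀(36190000) = 75.59 dB SPL.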